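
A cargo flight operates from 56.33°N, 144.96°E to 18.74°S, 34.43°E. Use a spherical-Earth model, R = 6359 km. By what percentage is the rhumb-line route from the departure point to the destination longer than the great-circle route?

Great circle: σ = 2.0392 rad → d_gc = Rσ = 12967.5 km
Rhumb: Δφ = -1.3102, Δλ = -1.9291, Δψ = -1.5285, q = Δφ/Δψ = 0.8572 → d_rh = R√(Δφ²+q²Δλ²) = 13416.2 km
Excess = (13416.2 − 12967.5) / 12967.5 = 448.7 / 12967.5 = 3.46% ≈ 3.5%

3.5%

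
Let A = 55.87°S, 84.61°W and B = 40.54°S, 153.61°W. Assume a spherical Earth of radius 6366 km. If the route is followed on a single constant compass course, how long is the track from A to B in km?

5335 km

Rhumb course C = atan2(Δλ, Δψ) with Δψ = ln[tan(π/4+φ₂/2)/tan(π/4+φ₁/2)] = +0.4057, Δλ = -1.2043 → C = 288.62°
d = R·|Δφ| / |cos C| = 6366·0.26756 / 0.31928 = 5335 km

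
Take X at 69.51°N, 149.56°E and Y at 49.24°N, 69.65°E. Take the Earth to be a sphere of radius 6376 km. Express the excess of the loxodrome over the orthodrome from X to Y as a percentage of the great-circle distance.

6.6%

Great circle: σ = 0.7234 rad → d_gc = Rσ = 4612.3 km
Rhumb: Δφ = -0.3538, Δλ = -1.3947, Δψ = -0.7205, q = Δφ/Δψ = 0.4910 → d_rh = R√(Δφ²+q²Δλ²) = 4914.7 km
Excess = (4914.7 − 4612.3) / 4612.3 = 302.4 / 4612.3 = 6.56% ≈ 6.6%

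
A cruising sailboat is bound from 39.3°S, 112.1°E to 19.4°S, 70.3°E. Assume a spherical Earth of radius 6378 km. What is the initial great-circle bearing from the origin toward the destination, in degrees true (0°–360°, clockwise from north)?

286.7°

N = sin Δλ·cos φ₂ = -0.6287;  D = cos φ₁ sin φ₂ − sin φ₁ cos φ₂ cos Δλ = +0.1883
initial course = atan2(N, D) = 286.68°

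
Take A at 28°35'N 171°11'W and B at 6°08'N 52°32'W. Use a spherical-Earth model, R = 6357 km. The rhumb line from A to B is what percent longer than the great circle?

2.7%

Great circle: σ = 1.9471 rad → d_gc = Rσ = 12377.8 km
Rhumb: Δφ = -0.3918, Δλ = +2.0708, Δψ = -0.4137, q = Δφ/Δψ = 0.9471 → d_rh = R√(Δφ²+q²Δλ²) = 12714.5 km
Excess = (12714.5 − 12377.8) / 12377.8 = 336.7 / 12377.8 = 2.72% ≈ 2.7%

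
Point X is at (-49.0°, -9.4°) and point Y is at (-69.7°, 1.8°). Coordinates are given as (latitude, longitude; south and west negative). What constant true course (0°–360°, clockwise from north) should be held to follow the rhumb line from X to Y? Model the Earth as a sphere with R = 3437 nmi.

165.1°

Meridional parts: M(φ₁)=-0.9838, M(φ₂)=-1.7202 → ΔM = -0.7364;  Δλ = +0.1955 rad
tan C = Δλ / ΔM = -0.2654 → C = 165.13°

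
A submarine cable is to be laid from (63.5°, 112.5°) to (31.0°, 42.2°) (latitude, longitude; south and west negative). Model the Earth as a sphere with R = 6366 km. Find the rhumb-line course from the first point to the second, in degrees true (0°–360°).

Meridional parts: M(φ₁)=+1.4462, M(φ₂)=+0.5696 → ΔM = -0.8766;  Δλ = -1.2270 rad
tan C = Δλ / ΔM = +1.3997 → C = 234.46°

234.5°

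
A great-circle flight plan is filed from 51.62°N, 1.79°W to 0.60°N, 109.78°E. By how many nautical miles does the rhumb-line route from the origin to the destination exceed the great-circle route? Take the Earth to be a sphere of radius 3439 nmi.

Great circle: cos σ = sin φ₁ sin φ₂ + cos φ₁ cos φ₂ cos Δλ,  σ = 1.7926 rad → d_gc = 6164.9 nmi
Rhumb line: Δψ = -1.0450, q = Δφ/Δψ = 0.8522, d_rh = R√(Δφ²+q²Δλ²) = 6476.3 nmi
Excess = 6476.3 − 6164.9 = 311.4 ≈ 311 nmi

311 nmi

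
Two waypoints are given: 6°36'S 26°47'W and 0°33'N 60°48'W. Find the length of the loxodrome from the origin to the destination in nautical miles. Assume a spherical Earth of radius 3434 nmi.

Rhumb course C = atan2(Δλ, Δψ) with Δψ = ln[tan(π/4+φ₂/2)/tan(π/4+φ₁/2)] = +0.1250, Δλ = -0.5937 → C = 281.89°
d = R·|Δφ| / |cos C| = 3434·0.12479 / 0.20610 = 2079 nmi

2079 nmi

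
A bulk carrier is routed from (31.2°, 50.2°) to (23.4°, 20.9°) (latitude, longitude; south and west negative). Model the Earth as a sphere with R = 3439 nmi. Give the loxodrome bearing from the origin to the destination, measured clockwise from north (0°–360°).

Δψ = ln[tan(π/4+φ₂/2)/tan(π/4+φ₁/2)] = -0.1534
Δλ = -0.5114 rad (taken the short way round)
course = atan2(Δλ, Δψ) = 253.30°

253.3°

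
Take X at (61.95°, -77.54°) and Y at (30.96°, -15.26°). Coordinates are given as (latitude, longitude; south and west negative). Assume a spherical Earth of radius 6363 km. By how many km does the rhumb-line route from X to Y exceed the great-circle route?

159 km

Great circle: cos σ = sin φ₁ sin φ₂ + cos φ₁ cos φ₂ cos Δλ,  σ = 0.8742 rad → d_gc = 5562.8 km
Rhumb line: Δψ = -0.8184, q = Δφ/Δψ = 0.6609, d_rh = R√(Δφ²+q²Δλ²) = 5721.9 km
Excess = 5721.9 − 5562.8 = 159.1 ≈ 159 km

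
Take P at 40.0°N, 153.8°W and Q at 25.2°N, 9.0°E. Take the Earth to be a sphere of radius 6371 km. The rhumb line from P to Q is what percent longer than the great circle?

21.6%

Great circle: σ = 1.9697 rad → d_gc = Rσ = 12549.3 km
Rhumb: Δφ = -0.2583, Δλ = +2.8414, Δψ = -0.3082, q = Δφ/Δψ = 0.8382 → d_rh = R√(Δφ²+q²Δλ²) = 15262.1 km
Excess = (15262.1 − 12549.3) / 12549.3 = 2712.8 / 12549.3 = 21.62% ≈ 21.6%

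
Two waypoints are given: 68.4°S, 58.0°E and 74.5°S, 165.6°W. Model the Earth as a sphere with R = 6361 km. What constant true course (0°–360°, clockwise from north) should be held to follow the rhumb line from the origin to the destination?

Δψ = ln[tan(π/4+φ₂/2)/tan(π/4+φ₁/2)] = -0.3377
Δλ = +2.3806 rad (taken the short way round)
course = atan2(Δλ, Δψ) = 98.07°

98.1°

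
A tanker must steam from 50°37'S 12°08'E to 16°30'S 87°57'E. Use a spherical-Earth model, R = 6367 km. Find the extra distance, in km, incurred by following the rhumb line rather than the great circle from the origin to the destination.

Great circle: cos σ = sin φ₁ sin φ₂ + cos φ₁ cos φ₂ cos Δλ,  σ = 1.1933 rad → d_gc = 7597.8 km
Rhumb line: Δψ = +0.7355, q = Δφ/Δψ = 0.8096, d_rh = R√(Δφ²+q²Δλ²) = 7803.7 km
Excess = 7803.7 − 7597.8 = 205.9 ≈ 206 km

206 km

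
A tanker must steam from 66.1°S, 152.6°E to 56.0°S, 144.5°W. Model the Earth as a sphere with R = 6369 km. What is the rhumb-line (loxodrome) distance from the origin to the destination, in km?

Δψ = ln[tan(π/4+φ₂/2)/tan(π/4+φ₁/2)] = +0.3678;  Δφ = +0.1763 rad,  Δλ = +1.0978 rad
q = Δφ/Δψ = 0.4793
d = R·√(Δφ² + q²Δλ²) = 6369·0.55491 = 3534 km

3534 km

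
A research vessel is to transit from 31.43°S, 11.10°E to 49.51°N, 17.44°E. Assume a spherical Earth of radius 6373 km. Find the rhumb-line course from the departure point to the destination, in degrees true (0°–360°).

Δψ = ln[tan(π/4+φ₂/2)/tan(π/4+φ₁/2)] = +1.5758
Δλ = +0.1107 rad (taken the short way round)
course = atan2(Δλ, Δψ) = 4.02°

4.0°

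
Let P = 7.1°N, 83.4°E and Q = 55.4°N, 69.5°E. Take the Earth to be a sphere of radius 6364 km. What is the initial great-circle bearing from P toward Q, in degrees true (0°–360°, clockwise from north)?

θ = atan2( sin Δλ·cos φ₂ ,  cos φ₁ sin φ₂ − sin φ₁ cos φ₂ cos Δλ )
  = atan2(-0.1364, +0.7487) = 349.67°

349.7°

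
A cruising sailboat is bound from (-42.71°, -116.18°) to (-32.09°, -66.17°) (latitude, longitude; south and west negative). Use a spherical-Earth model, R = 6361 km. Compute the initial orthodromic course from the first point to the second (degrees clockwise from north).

91.9°

N = sin Δλ·cos φ₂ = +0.6491;  D = cos φ₁ sin φ₂ − sin φ₁ cos φ₂ cos Δλ = -0.0211
initial course = atan2(N, D) = 91.86°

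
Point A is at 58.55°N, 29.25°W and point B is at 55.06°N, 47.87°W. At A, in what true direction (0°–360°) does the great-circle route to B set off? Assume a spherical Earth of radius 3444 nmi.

θ = atan2( sin Δλ·cos φ₂ ,  cos φ₁ sin φ₂ − sin φ₁ cos φ₂ cos Δλ )
  = atan2(-0.1829, -0.0353) = 259.07°

259.1°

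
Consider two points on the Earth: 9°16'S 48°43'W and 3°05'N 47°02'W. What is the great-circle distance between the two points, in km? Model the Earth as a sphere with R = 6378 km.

1387 km

Haversine: a = sin²(Δφ/2)+cos φ₁ cos φ₂ sin²(Δλ/2) = 0.01178;  σ = 2·atan2(√a,√(1−a))
σ = 12.463° → d = Rσ = 6378·0.21753 = 1387 km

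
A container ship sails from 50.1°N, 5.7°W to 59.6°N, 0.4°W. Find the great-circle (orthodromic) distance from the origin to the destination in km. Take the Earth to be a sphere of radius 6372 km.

cos σ = sin φ₁ sin φ₂ + cos φ₁ cos φ₂ cos Δλ
      = sin(50.10°)sin(59.60°) + cos(50.10°)cos(59.60°)cos(5.30°) = 0.9849
σ = 9.970° → d = Rσ = 6372·0.17401 = 1109 km

1109 km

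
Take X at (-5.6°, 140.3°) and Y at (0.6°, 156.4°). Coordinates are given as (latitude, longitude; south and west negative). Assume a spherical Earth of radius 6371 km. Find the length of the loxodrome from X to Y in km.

1916 km

Δψ = ln[tan(π/4+φ₂/2)/tan(π/4+φ₁/2)] = +0.1084;  Δφ = +0.1082 rad,  Δλ = +0.2810 rad
q = Δφ/Δψ = 0.9986
d = R·√(Δφ² + q²Δλ²) = 6371·0.30074 = 1916 km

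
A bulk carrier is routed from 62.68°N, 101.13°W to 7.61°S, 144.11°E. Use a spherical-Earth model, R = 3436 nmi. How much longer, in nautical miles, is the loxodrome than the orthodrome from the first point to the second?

420 nmi

Great circle: cos σ = sin φ₁ sin φ₂ + cos φ₁ cos φ₂ cos Δλ,  σ = 1.8841 rad → d_gc = 6473.7 nmi
Rhumb line: Δψ = -1.5478, q = Δφ/Δψ = 0.7926, d_rh = R√(Δφ²+q²Δλ²) = 6893.8 nmi
Excess = 6893.8 − 6473.7 = 420.1 ≈ 420 nmi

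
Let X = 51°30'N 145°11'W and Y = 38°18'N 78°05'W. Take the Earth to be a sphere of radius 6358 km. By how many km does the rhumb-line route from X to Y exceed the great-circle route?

Great circle: cos σ = sin φ₁ sin φ₂ + cos φ₁ cos φ₂ cos Δλ,  σ = 0.8296 rad → d_gc = 5274.8 km
Rhumb line: Δψ = -0.3274, q = Δφ/Δψ = 0.7036, d_rh = R√(Δφ²+q²Δλ²) = 5440.1 km
Excess = 5440.1 − 5274.8 = 165.3 ≈ 165 km

165 km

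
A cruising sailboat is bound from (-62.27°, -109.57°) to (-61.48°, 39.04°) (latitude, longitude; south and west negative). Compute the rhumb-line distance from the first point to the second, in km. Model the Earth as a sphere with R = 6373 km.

7792 km

Δψ = ln[tan(π/4+φ₂/2)/tan(π/4+φ₁/2)] = +0.0293;  Δφ = +0.0138 rad,  Δλ = +2.5937 rad
q = Δφ/Δψ = 0.4714
d = R·√(Δφ² + q²Δλ²) = 6373·1.22268 = 7792 km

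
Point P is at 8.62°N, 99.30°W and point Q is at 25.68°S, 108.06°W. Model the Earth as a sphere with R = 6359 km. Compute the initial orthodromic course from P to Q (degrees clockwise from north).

θ = atan2( sin Δλ·cos φ₂ ,  cos φ₁ sin φ₂ − sin φ₁ cos φ₂ cos Δλ )
  = atan2(-0.1373, -0.5620) = 193.73°

193.7°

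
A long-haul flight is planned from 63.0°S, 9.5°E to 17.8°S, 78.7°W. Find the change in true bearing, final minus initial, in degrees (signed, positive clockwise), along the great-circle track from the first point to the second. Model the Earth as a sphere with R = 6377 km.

+68.5°

At departure: θ₁ = atan2(sin Δλ cos φ₂, cos φ₁ sin φ₂ − sin φ₁ cos φ₂ cos Δλ) = 263.28°
At arrival: θ₂ = atan2(sin Δλ cos φ₁, −cos φ₂ sin φ₁ + sin φ₂ cos φ₁ cos Δλ) = 331.74°
Δθ = θ₂ − θ₁ = +68.5°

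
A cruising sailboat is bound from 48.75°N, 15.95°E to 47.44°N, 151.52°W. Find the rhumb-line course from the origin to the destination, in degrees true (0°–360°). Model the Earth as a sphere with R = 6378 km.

269.3°

Meridional parts: M(φ₁)=+0.9772, M(φ₂)=+0.9429 → ΔM = -0.0342;  Δλ = -2.9229 rad
tan C = Δλ / ΔM = +85.3773 → C = 269.33°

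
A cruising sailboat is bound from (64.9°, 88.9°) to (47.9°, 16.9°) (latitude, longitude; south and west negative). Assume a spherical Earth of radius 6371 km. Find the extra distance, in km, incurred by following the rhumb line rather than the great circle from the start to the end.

223 km

Great circle: cos σ = sin φ₁ sin φ₂ + cos φ₁ cos φ₂ cos Δλ,  σ = 0.7078 rad → d_gc = 4509.4 km
Rhumb line: Δψ = -0.5475, q = Δφ/Δψ = 0.5420, d_rh = R√(Δφ²+q²Δλ²) = 4732.8 km
Excess = 4732.8 − 4509.4 = 223.4 ≈ 223 km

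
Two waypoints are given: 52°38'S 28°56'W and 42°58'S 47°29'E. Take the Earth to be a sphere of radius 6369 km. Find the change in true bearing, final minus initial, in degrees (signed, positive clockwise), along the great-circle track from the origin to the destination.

At departure: θ₁ = atan2(sin Δλ cos φ₂, cos φ₁ sin φ₂ − sin φ₁ cos φ₂ cos Δλ) = 111.28°
At arrival: θ₂ = atan2(sin Δλ cos φ₁, −cos φ₂ sin φ₁ + sin φ₂ cos φ₁ cos Δλ) = 50.61°
Δθ = θ₂ − θ₁ = -60.7°

-60.7°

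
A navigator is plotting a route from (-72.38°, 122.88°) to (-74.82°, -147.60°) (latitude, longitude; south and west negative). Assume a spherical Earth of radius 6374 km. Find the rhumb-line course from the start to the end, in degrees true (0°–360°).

Meridional parts: M(φ₁)=-1.8644, M(φ₂)=-2.0155 → ΔM = -0.1511;  Δλ = +1.5624 rad
tan C = Δλ / ΔM = -10.3398 → C = 95.52°

95.5°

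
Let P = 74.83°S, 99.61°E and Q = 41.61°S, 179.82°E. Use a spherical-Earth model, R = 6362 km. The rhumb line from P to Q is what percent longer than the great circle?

6.4%

Great circle: σ = 0.8309 rad → d_gc = Rσ = 5286.4 km
Rhumb: Δφ = +0.5798, Δλ = +1.3999, Δψ = +1.2162, q = Δφ/Δψ = 0.4767 → d_rh = R√(Δφ²+q²Δλ²) = 5624.5 km
Excess = (5624.5 − 5286.4) / 5286.4 = 338.1 / 5286.4 = 6.40% ≈ 6.4%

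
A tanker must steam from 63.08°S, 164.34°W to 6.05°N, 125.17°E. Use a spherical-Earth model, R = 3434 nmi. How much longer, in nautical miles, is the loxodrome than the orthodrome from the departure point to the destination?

Great circle: cos σ = sin φ₁ sin φ₂ + cos φ₁ cos φ₂ cos Δλ,  σ = 1.5144 rad → d_gc = 5200.38 nmi
Rhumb line: Δψ = +1.5357, q = Δφ/Δψ = 0.7857, d_rh = R√(Δφ²+q²Δλ²) = 5308.95 nmi
Excess = 5308.95 − 5200.38 = 108.57 ≈ 109 nmi

109 nmi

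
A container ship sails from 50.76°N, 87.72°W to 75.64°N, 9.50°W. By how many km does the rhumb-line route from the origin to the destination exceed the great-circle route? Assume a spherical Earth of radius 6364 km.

281 km

Great circle: cos σ = sin φ₁ sin φ₂ + cos φ₁ cos φ₂ cos Δλ,  σ = 0.6724 rad → d_gc = 4279.1 km
Rhumb line: Δψ = +1.0402, q = Δφ/Δψ = 0.4175, d_rh = R√(Δφ²+q²Δλ²) = 4559.8 km
Excess = 4559.8 − 4279.1 = 280.7 ≈ 281 km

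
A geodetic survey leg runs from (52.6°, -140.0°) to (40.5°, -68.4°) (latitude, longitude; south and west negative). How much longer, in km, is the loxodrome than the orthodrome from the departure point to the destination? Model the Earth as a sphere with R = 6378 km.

206 km

Great circle: cos σ = sin φ₁ sin φ₂ + cos φ₁ cos φ₂ cos Δλ,  σ = 0.8477 rad → d_gc = 5406.6 km
Rhumb line: Δψ = -0.3089, q = Δφ/Δψ = 0.6836, d_rh = R√(Δφ²+q²Δλ²) = 5612.3 km
Excess = 5612.3 − 5406.6 = 205.7 ≈ 206 km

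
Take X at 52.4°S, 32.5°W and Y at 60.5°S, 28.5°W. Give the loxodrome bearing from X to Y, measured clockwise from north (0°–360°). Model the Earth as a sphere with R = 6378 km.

164.8°

Δψ = ln[tan(π/4+φ₂/2)/tan(π/4+φ₁/2)] = -0.2570
Δλ = +0.0698 rad (taken the short way round)
course = atan2(Δλ, Δψ) = 164.80°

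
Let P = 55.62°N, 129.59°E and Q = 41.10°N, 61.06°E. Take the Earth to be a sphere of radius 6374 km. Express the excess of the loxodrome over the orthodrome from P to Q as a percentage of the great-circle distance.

3.7%

Great circle: σ = 0.7978 rad → d_gc = Rσ = 5085.2 km
Rhumb: Δφ = -0.2534, Δλ = -1.1961, Δψ = -0.3851, q = Δφ/Δψ = 0.6581 → d_rh = R√(Δφ²+q²Δλ²) = 5271.0 km
Excess = (5271.0 − 5085.2) / 5085.2 = 185.8 / 5085.2 = 3.654% ≈ 3.7%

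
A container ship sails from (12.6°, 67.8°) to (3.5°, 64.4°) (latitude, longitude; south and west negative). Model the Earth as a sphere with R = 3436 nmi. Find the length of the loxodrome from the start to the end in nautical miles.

582 nmi

Δψ = ln[tan(π/4+φ₂/2)/tan(π/4+φ₁/2)] = -0.1606;  Δφ = -0.1588 rad,  Δλ = -0.0593 rad
q = Δφ/Δψ = 0.9891
d = R·√(Δφ² + q²Δλ²) = 3436·0.16932 = 582 nmi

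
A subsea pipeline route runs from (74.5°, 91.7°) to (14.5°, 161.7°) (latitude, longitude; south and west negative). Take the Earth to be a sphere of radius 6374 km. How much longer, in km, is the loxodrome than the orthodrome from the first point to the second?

288 km

Great circle: cos σ = sin φ₁ sin φ₂ + cos φ₁ cos φ₂ cos Δλ,  σ = 1.2347 rad → d_gc = 7870.3 km
Rhumb line: Δψ = -1.7386, q = Δφ/Δψ = 0.6023, d_rh = R√(Δφ²+q²Δλ²) = 8158.1 km
Excess = 8158.1 − 7870.3 = 287.8 ≈ 288 km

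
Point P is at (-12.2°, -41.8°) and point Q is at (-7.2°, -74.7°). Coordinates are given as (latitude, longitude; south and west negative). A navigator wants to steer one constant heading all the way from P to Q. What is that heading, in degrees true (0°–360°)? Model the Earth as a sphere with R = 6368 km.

278.8°

Δψ = ln[tan(π/4+φ₂/2)/tan(π/4+φ₁/2)] = +0.0886
Δλ = -0.5742 rad (taken the short way round)
course = atan2(Δλ, Δψ) = 278.77°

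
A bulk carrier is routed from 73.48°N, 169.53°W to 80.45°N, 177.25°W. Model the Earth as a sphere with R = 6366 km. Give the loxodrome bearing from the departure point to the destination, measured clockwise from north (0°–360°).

346.3°

Δψ = ln[tan(π/4+φ₂/2)/tan(π/4+φ₁/2)] = +0.5527
Δλ = -0.1347 rad (taken the short way round)
course = atan2(Δλ, Δψ) = 346.30°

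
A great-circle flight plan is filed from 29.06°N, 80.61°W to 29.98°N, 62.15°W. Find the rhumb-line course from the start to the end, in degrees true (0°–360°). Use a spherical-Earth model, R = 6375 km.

Δψ = ln[tan(π/4+φ₂/2)/tan(π/4+φ₁/2)] = +0.0185
Δλ = +0.3222 rad (taken the short way round)
course = atan2(Δλ, Δψ) = 86.72°

86.7°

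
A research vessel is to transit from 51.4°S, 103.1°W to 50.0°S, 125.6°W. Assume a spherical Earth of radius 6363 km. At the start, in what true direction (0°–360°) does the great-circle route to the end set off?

266.8°

θ = atan2( sin Δλ·cos φ₂ ,  cos φ₁ sin φ₂ − sin φ₁ cos φ₂ cos Δλ )
  = atan2(-0.2460, -0.0138) = 266.79°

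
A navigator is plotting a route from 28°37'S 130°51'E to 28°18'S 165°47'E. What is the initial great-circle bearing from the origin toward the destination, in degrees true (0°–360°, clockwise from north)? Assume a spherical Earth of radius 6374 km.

θ = atan2( sin Δλ·cos φ₂ ,  cos φ₁ sin φ₂ − sin φ₁ cos φ₂ cos Δλ )
  = atan2(+0.5042, -0.0705) = 97.96°

98.0°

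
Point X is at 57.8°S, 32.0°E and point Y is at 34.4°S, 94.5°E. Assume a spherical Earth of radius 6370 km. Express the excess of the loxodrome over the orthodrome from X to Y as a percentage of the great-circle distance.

2.8%

Great circle: σ = 0.8215 rad → d_gc = Rσ = 5233.2 km
Rhumb: Δφ = +0.4084, Δλ = +1.0908, Δψ = +0.6025, q = Δφ/Δψ = 0.6779 → d_rh = R√(Δφ²+q²Δλ²) = 5380.9 km
Excess = (5380.9 − 5233.2) / 5233.2 = 147.7 / 5233.2 = 2.82% ≈ 2.8%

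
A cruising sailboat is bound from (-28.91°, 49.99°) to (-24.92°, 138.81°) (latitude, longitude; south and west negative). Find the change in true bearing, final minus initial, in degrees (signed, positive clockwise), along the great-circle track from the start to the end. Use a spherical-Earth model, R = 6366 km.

-47.9°

Initial bearing θ₁ = atan2(sin Δλ cos φ₂, cos φ₁ sin φ₂ − sin φ₁ cos φ₂ cos Δλ) = 111.65°
Final bearing θ₂ = (initial bearing from the destination back to the start) + 180° = 63.79°
Δθ = θ₂ − θ₁ = -47.9°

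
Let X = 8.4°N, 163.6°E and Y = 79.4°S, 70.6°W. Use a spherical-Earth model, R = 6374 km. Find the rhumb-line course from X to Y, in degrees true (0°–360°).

139.0°

Δψ = ln[tan(π/4+φ₂/2)/tan(π/4+φ₁/2)] = -2.5248
Δλ = +2.1956 rad (taken the short way round)
course = atan2(Δλ, Δψ) = 138.99°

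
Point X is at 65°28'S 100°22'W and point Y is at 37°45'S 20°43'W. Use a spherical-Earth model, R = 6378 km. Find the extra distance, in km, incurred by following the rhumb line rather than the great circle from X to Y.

323 km

Great circle: cos σ = sin φ₁ sin φ₂ + cos φ₁ cos φ₂ cos Δλ,  σ = 0.9072 rad → d_gc = 5786.3 km
Rhumb line: Δψ = +0.8134, q = Δφ/Δψ = 0.5947, d_rh = R√(Δφ²+q²Δλ²) = 6109.2 km
Excess = 6109.2 − 5786.3 = 322.9 ≈ 323 km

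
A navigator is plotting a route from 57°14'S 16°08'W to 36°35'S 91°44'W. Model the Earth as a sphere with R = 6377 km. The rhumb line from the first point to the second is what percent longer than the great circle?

Great circle: σ = 0.9157 rad → d_gc = Rσ = 5839.4 km
Rhumb: Δφ = +0.3604, Δλ = -1.3195, Δψ = +0.5373, q = Δφ/Δψ = 0.6708 → d_rh = R√(Δφ²+q²Δλ²) = 6094.4 km
Excess = (6094.4 − 5839.4) / 5839.4 = 255.0 / 5839.4 = 4.37% ≈ 4.4%

4.4%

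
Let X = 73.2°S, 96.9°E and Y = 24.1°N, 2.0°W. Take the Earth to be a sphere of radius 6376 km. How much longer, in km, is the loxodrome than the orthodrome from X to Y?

Great circle: cos σ = sin φ₁ sin φ₂ + cos φ₁ cos φ₂ cos Δλ,  σ = 2.0172 rad → d_gc = 12861.6 km
Rhumb line: Δψ = +2.3464, q = Δφ/Δψ = 0.7237, d_rh = R√(Δφ²+q²Δλ²) = 13442.0 km
Excess = 13442.0 − 12861.6 = 580.4 ≈ 580 km

580 km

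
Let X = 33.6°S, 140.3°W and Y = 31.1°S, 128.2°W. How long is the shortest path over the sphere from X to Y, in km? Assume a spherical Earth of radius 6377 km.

cos σ = sin φ₁ sin φ₂ + cos φ₁ cos φ₂ cos Δλ
      = sin(-33.60°)sin(-31.10°) + cos(-33.60°)cos(-31.10°)cos(12.10°) = 0.9832
σ = 10.516° → d = Rσ = 6377·0.18354 = 1170 km

1170 km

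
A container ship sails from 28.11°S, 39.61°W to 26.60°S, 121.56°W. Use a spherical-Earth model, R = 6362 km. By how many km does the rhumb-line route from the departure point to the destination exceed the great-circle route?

172 km

Great circle: cos σ = sin φ₁ sin φ₂ + cos φ₁ cos φ₂ cos Δλ,  σ = 1.2436 rad → d_gc = 7911.6 km
Rhumb line: Δψ = +0.0297, q = Δφ/Δψ = 0.8881, d_rh = R√(Δφ²+q²Δλ²) = 8083.4 km
Excess = 8083.4 − 7911.6 = 171.8 ≈ 172 km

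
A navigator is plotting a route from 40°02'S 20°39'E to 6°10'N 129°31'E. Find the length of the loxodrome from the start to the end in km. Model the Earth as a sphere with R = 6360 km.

Rhumb course C = atan2(Δλ, Δψ) with Δψ = ln[tan(π/4+φ₂/2)/tan(π/4+φ₁/2)] = +0.8715, Δλ = +1.9001 → C = 65.36°
d = R·|Δφ| / |cos C| = 6360·0.80634 / 0.41691 = 12301 km

12301 km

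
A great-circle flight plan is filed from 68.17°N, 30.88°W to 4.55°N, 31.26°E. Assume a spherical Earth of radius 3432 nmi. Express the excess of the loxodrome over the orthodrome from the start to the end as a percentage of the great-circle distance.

Great circle: σ = 1.3214 rad → d_gc = Rσ = 4534.9 nmi
Rhumb: Δφ = -1.1104, Δλ = +1.0845, Δψ = -1.5664, q = Δφ/Δψ = 0.7089 → d_rh = R√(Δφ²+q²Δλ²) = 4635.1 nmi
Excess = (4635.1 − 4534.9) / 4534.9 = 100.2 / 4534.9 = 2.21% ≈ 2.2%

2.2%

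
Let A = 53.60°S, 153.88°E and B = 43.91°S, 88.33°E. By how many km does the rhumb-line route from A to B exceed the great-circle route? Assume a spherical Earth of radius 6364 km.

Great circle: cos σ = sin φ₁ sin φ₂ + cos φ₁ cos φ₂ cos Δλ,  σ = 0.7449 rad → d_gc = 4740.5 km
Rhumb line: Δψ = +0.2576, q = Δφ/Δψ = 0.6564, d_rh = R√(Δφ²+q²Δλ²) = 4899.1 km
Excess = 4899.1 − 4740.5 = 158.6 ≈ 159 km

159 km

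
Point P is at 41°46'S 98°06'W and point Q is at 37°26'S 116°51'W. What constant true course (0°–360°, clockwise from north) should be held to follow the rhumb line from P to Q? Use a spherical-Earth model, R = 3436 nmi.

Meridional parts: M(φ₁)=-0.8037, M(φ₂)=-0.7055 → ΔM = +0.0982;  Δλ = -0.3272 rad
tan C = Δλ / ΔM = -3.3321 → C = 286.71°

286.7°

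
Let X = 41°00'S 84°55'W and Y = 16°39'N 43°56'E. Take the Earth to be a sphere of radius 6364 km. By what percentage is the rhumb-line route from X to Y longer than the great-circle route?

Great circle: σ = 2.2673 rad → d_gc = Rσ = 14429.1 km
Rhumb: Δφ = +1.0062, Δλ = +2.2489, Δψ = +1.0806, q = Δφ/Δψ = 0.9311 → d_rh = R√(Δφ²+q²Δλ²) = 14784.3 km
Excess = (14784.3 − 14429.1) / 14429.1 = 355.2 / 14429.1 = 2.46% ≈ 2.5%

2.5%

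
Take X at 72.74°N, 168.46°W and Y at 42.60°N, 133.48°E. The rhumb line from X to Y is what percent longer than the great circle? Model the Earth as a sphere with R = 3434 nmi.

Great circle: σ = 0.7045 rad → d_gc = Rσ = 2419.2 nmi
Rhumb: Δφ = -0.5260, Δλ = -1.0133, Δψ = -1.0621, q = Δφ/Δψ = 0.4953 → d_rh = R√(Δφ²+q²Δλ²) = 2496.8 nmi
Excess = (2496.8 − 2419.2) / 2419.2 = 77.6 / 2419.2 = 3.21% ≈ 3.2%

3.2%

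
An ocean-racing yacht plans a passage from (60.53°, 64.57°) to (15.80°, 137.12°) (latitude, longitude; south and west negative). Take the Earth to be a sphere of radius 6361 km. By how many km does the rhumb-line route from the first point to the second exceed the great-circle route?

Great circle: cos σ = sin φ₁ sin φ₂ + cos φ₁ cos φ₂ cos Δλ,  σ = 1.1821 rad → d_gc = 7519.2 km
Rhumb line: Δψ = -1.0563, q = Δφ/Δψ = 0.7391, d_rh = R√(Δφ²+q²Δλ²) = 7752.3 km
Excess = 7752.3 − 7519.2 = 233.1 ≈ 233 km

233 km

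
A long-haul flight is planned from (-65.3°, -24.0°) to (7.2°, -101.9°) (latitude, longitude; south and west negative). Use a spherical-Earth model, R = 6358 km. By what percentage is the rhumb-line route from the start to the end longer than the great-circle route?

Great circle: σ = 1.5978 rad → d_gc = Rσ = 10158.6 km
Rhumb: Δφ = +1.2654, Δλ = -1.3596, Δψ = +1.6449, q = Δφ/Δψ = 0.7693 → d_rh = R√(Δφ²+q²Δλ²) = 10437.7 km
Excess = (10437.7 − 10158.6) / 10158.6 = 279.1 / 10158.6 = 2.747% ≈ 2.7%

2.7%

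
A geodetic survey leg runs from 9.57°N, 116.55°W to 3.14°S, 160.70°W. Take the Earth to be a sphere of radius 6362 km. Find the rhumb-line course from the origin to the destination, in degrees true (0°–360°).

Meridional parts: M(φ₁)=+0.1678, M(φ₂)=-0.0548 → ΔM = -0.2226;  Δλ = -0.7706 rad
tan C = Δλ / ΔM = +3.4610 → C = 253.88°

253.9°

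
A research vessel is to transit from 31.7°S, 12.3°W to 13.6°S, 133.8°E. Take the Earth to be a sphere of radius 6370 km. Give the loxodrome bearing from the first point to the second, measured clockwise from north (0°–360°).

Meridional parts: M(φ₁)=-0.5839, M(φ₂)=-0.2396 → ΔM = +0.3442;  Δλ = +2.5499 rad
tan C = Δλ / ΔM = +7.4073 → C = 82.31°

82.3°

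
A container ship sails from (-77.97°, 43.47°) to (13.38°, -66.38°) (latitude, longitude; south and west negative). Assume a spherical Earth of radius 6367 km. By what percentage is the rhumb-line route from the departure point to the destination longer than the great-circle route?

Great circle: σ = 1.8704 rad → d_gc = Rσ = 11909.1 km
Rhumb: Δφ = +1.5944, Δλ = -1.9172, Δψ = +2.4860, q = Δφ/Δψ = 0.6413 → d_rh = R√(Δφ²+q²Δλ²) = 12819.5 km
Excess = (12819.5 − 11909.1) / 11909.1 = 910.4 / 11909.1 = 7.64% ≈ 7.6%

7.6%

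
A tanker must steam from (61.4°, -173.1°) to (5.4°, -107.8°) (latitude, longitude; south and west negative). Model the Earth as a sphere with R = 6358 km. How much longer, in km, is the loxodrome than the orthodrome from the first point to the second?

171 km

Great circle: cos σ = sin φ₁ sin φ₂ + cos φ₁ cos φ₂ cos Δλ,  σ = 1.2852 rad → d_gc = 8171.1 km
Rhumb line: Δψ = -1.2725, q = Δφ/Δψ = 0.7681, d_rh = R√(Δφ²+q²Δλ²) = 8342.2 km
Excess = 8342.2 − 8171.1 = 171.1 ≈ 171 km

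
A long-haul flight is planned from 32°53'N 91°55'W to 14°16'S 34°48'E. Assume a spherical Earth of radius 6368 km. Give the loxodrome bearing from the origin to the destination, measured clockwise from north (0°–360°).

111.2°

Meridional parts: M(φ₁)=+0.6083, M(φ₂)=-0.2516 → ΔM = -0.8599;  Δλ = +2.2116 rad
tan C = Δλ / ΔM = -2.5719 → C = 111.25°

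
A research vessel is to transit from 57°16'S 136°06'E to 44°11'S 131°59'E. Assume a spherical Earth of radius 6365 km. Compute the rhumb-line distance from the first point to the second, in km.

Δψ = ln[tan(π/4+φ₂/2)/tan(π/4+φ₁/2)] = +0.3639;  Δφ = +0.2283 rad,  Δλ = -0.0718 rad
q = Δφ/Δψ = 0.6275
d = R·√(Δφ² + q²Δλ²) = 6365·0.23276 = 1481 km

1481 km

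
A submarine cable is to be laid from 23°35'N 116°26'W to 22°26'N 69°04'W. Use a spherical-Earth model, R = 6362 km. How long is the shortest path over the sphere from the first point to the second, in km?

cos σ = sin φ₁ sin φ₂ + cos φ₁ cos φ₂ cos Δλ
      = sin(23.58°)sin(22.43°) + cos(23.58°)cos(22.43°)cos(47.37°) = 0.7264
σ = 43.412° → d = Rσ = 6362·0.75768 = 4820 km

4820 km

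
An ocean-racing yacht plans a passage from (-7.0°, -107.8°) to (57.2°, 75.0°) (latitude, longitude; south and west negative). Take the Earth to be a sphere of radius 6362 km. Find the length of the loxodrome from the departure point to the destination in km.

17868 km

Rhumb course C = atan2(Δλ, Δψ) with Δψ = ln[tan(π/4+φ₂/2)/tan(π/4+φ₁/2)] = +1.3456, Δλ = -3.0927 → C = 293.51°
d = R·|Δφ| / |cos C| = 6362·1.12050 / 0.39895 = 17868 km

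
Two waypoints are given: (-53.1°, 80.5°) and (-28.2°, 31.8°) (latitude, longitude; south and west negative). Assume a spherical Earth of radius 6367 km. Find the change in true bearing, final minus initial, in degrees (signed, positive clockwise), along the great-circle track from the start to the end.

+33.6°

Initial bearing θ₁ = atan2(sin Δλ cos φ₂, cos φ₁ sin φ₂ − sin φ₁ cos φ₂ cos Δλ) = 285.32°
Final bearing θ₂ = (initial bearing from the destination back to the start) + 180° = 318.92°
Δθ = θ₂ − θ₁ = +33.6°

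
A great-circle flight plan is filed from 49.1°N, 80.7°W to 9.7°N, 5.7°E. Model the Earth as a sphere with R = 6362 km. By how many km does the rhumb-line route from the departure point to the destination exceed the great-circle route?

Great circle: cos σ = sin φ₁ sin φ₂ + cos φ₁ cos φ₂ cos Δλ,  σ = 1.4021 rad → d_gc = 8920.3 km
Rhumb line: Δψ = -0.8164, q = Δφ/Δψ = 0.8423, d_rh = R√(Δφ²+q²Δλ²) = 9189.4 km
Excess = 9189.4 − 8920.3 = 269.1 ≈ 269 km

269 km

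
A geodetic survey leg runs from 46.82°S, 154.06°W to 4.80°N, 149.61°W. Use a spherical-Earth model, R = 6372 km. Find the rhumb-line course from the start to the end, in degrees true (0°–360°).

Δψ = ln[tan(π/4+φ₂/2)/tan(π/4+φ₁/2)] = +1.0109
Δλ = +0.0777 rad (taken the short way round)
course = atan2(Δλ, Δψ) = 4.39°

4.4°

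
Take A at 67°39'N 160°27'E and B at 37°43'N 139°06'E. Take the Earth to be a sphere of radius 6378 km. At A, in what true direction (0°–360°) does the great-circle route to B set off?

θ = atan2( sin Δλ·cos φ₂ ,  cos φ₁ sin φ₂ − sin φ₁ cos φ₂ cos Δλ )
  = atan2(-0.2880, -0.4488) = 212.69°

212.7°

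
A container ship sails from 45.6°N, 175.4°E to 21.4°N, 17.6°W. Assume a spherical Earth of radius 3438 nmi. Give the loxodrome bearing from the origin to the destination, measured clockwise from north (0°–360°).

100.0°

Meridional parts: M(φ₁)=+0.8963, M(φ₂)=+0.3825 → ΔM = -0.5138;  Δλ = +2.9147 rad
tan C = Δλ / ΔM = -5.6733 → C = 100.00°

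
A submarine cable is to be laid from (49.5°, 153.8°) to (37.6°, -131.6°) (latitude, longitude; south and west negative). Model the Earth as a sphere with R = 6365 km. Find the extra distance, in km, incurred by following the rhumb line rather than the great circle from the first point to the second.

223 km

Great circle: cos σ = sin φ₁ sin φ₂ + cos φ₁ cos φ₂ cos Δλ,  σ = 0.9265 rad → d_gc = 5897.5 km
Rhumb line: Δψ = -0.2880, q = Δφ/Δψ = 0.7211, d_rh = R√(Δφ²+q²Δλ²) = 6120.5 km
Excess = 6120.5 − 5897.5 = 223.0 ≈ 223 km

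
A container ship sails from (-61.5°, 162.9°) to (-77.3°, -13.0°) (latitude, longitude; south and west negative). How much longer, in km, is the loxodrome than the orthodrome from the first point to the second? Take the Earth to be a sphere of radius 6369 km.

Great circle: cos σ = sin φ₁ sin φ₂ + cos φ₁ cos φ₂ cos Δλ,  σ = 0.7187 rad → d_gc = 4577.20 km
Rhumb line: Δψ = -0.8251, q = Δφ/Δψ = 0.3342, d_rh = R√(Δφ²+q²Δλ²) = 6766.72 km
Excess = 6766.72 − 4577.20 = 2189.52 ≈ 2190 km

2190 km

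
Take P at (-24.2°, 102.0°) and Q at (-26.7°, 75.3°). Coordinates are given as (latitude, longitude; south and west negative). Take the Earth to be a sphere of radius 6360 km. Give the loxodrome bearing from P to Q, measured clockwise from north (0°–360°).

264.1°

Meridional parts: M(φ₁)=-0.4355, M(φ₂)=-0.4838 → ΔM = -0.0483;  Δλ = -0.4660 rad
tan C = Δλ / ΔM = +9.6425 → C = 264.08°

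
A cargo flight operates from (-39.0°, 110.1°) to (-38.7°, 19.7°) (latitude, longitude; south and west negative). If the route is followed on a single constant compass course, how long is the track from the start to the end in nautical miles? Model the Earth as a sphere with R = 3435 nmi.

4221 nmi

Δψ = ln[tan(π/4+φ₂/2)/tan(π/4+φ₁/2)] = +0.0067;  Δφ = +0.0052 rad,  Δλ = -1.5778 rad
q = Δφ/Δψ = 0.7788
d = R·√(Δφ² + q²Δλ²) = 3435·1.22877 = 4221 nmi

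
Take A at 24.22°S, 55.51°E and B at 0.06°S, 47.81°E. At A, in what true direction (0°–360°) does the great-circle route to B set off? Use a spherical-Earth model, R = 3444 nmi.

341.7°

N = sin Δλ·cos φ₂ = -0.1340;  D = cos φ₁ sin φ₂ − sin φ₁ cos φ₂ cos Δλ = +0.4056
initial course = atan2(N, D) = 341.72°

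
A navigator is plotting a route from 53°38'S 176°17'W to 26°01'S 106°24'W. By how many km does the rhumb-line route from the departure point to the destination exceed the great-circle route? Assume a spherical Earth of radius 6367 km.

Great circle: cos σ = sin φ₁ sin φ₂ + cos φ₁ cos φ₂ cos Δλ,  σ = 1.0045 rad → d_gc = 6395.9 km
Rhumb line: Δψ = +0.6428, q = Δφ/Δψ = 0.7498, d_rh = R√(Δφ²+q²Δλ²) = 6582.3 km
Excess = 6582.3 − 6395.9 = 186.4 ≈ 186 km

186 km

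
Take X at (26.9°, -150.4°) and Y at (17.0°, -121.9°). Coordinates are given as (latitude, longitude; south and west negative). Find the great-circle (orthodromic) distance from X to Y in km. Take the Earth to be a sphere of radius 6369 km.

3129 km

Haversine: a = sin²(Δφ/2)+cos φ₁ cos φ₂ sin²(Δλ/2) = 0.05912;  σ = 2·atan2(√a,√(1−a))
σ = 28.144° → d = Rσ = 6369·0.49121 = 3129 km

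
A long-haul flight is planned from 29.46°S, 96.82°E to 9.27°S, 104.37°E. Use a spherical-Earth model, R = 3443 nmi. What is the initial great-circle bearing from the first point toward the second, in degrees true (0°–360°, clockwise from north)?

20.8°

θ = atan2( sin Δλ·cos φ₂ ,  cos φ₁ sin φ₂ − sin φ₁ cos φ₂ cos Δλ )
  = atan2(+0.1297, +0.3409) = 20.82°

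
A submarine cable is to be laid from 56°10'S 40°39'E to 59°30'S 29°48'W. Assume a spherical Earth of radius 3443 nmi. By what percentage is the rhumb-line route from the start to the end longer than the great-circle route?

4.9%

Great circle: σ = 0.6262 rad → d_gc = Rσ = 2155.9 nmi
Rhumb: Δφ = -0.0582, Δλ = -1.2296, Δψ = -0.1094, q = Δφ/Δψ = 0.5319 → d_rh = R√(Δφ²+q²Δλ²) = 2260.8 nmi
Excess = (2260.8 − 2155.9) / 2155.9 = 104.9 / 2155.9 = 4.87% ≈ 4.9%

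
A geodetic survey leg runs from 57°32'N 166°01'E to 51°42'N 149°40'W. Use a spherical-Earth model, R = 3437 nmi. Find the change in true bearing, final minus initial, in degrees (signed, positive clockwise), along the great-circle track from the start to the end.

+36.8°

At departure: θ₁ = atan2(sin Δλ cos φ₂, cos φ₁ sin φ₂ − sin φ₁ cos φ₂ cos Δλ) = 83.79°
At arrival: θ₂ = atan2(sin Δλ cos φ₁, −cos φ₂ sin φ₁ + sin φ₂ cos φ₁ cos Δλ) = 120.57°
Δθ = θ₂ − θ₁ = +36.8°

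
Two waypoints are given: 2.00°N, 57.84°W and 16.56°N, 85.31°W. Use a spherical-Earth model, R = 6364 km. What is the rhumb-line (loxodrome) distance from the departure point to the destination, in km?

Rhumb course C = atan2(Δλ, Δψ) with Δψ = ln[tan(π/4+φ₂/2)/tan(π/4+φ₁/2)] = +0.2582, Δλ = -0.4794 → C = 298.31°
d = R·|Δφ| / |cos C| = 6364·0.25412 / 0.47419 = 3411 km

3411 km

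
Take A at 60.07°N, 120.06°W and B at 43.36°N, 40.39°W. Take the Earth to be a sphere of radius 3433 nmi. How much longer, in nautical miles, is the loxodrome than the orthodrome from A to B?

162 nmi

Great circle: cos σ = sin φ₁ sin φ₂ + cos φ₁ cos φ₂ cos Δλ,  σ = 0.8499 rad → d_gc = 2917.7 nmi
Rhumb line: Δψ = -0.4779, q = Δφ/Δψ = 0.6102, d_rh = R√(Δφ²+q²Δλ²) = 3080.1 nmi
Excess = 3080.1 − 2917.7 = 162.4 ≈ 162 nmi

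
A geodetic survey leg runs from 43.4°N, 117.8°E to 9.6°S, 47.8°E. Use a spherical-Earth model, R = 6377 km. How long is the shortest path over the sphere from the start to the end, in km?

Haversine: a = sin²(Δφ/2)+cos φ₁ cos φ₂ sin²(Δλ/2) = 0.43478;  σ = 2·atan2(√a,√(1−a))
σ = 82.505° → d = Rσ = 6377·1.43999 = 9183 km

9183 km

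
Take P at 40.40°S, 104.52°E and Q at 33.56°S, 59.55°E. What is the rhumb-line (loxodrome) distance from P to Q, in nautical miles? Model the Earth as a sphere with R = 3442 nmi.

Δψ = ln[tan(π/4+φ₂/2)/tan(π/4+φ₁/2)] = +0.1496;  Δφ = +0.1194 rad,  Δλ = -0.7849 rad
q = Δφ/Δψ = 0.7978
d = R·√(Δφ² + q²Δλ²) = 3442·0.63748 = 2194 nmi

2194 nmi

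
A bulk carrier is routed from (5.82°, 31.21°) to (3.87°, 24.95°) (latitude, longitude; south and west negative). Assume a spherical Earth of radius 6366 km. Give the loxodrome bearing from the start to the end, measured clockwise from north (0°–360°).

Δψ = ln[tan(π/4+φ₂/2)/tan(π/4+φ₁/2)] = -0.0342
Δλ = -0.1093 rad (taken the short way round)
course = atan2(Δλ, Δψ) = 252.64°

252.6°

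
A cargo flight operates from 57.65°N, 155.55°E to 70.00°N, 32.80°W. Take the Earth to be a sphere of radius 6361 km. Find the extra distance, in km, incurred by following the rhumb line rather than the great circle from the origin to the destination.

2570 km

Great circle: cos σ = sin φ₁ sin φ₂ + cos φ₁ cos φ₂ cos Δλ,  σ = 0.9112 rad → d_gc = 5796.3 km
Rhumb line: Δψ = +0.4977, q = Δφ/Δψ = 0.4331, d_rh = R√(Δφ²+q²Δλ²) = 8365.9 km
Excess = 8365.9 − 5796.3 = 2569.6 ≈ 2570 km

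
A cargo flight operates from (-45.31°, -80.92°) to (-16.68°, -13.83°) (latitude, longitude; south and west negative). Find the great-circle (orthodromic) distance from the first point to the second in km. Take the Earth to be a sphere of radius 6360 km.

Haversine: a = sin²(Δφ/2)+cos φ₁ cos φ₂ sin²(Δλ/2) = 0.26685;  σ = 2·atan2(√a,√(1−a))
σ = 62.205° → d = Rσ = 6360·1.08569 = 6905 km

6905 km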